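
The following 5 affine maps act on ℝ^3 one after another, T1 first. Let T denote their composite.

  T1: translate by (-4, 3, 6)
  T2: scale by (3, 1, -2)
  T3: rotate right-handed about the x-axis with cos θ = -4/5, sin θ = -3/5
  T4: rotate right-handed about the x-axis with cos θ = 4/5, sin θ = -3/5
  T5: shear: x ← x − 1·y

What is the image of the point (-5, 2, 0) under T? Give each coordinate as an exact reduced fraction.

T1 translate by (-4, 3, 6): (-5, 2, 0) → (-9, 5, 6)
T2 scale by (3, 1, -2): (-9, 5, 6) → (-27, 5, -12)
T3 rotate right-handed about the x-axis with cos θ = -4/5, sin θ = -3/5: (-27, 5, -12) → (-27, -56/5, 33/5)
T4 rotate right-handed about the x-axis with cos θ = 4/5, sin θ = -3/5: (-27, -56/5, 33/5) → (-27, -5, 12)
T5 shear: x ← x − 1·y: (-27, -5, 12) → (-22, -5, 12)

T(p) = (-22, -5, 12)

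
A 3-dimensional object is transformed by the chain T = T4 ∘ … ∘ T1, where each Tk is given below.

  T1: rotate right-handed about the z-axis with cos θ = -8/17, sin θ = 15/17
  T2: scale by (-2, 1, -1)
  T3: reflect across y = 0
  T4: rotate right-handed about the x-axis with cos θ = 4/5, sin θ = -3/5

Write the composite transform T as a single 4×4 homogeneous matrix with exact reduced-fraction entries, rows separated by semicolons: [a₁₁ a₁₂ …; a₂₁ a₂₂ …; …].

T1 = [-8/17 -15/17 0 0; 15/17 -8/17 0 0; 0 0 1 0; 0 0 0 1]
T2·T1 = [16/17 30/17 0 0; 15/17 -8/17 0 0; 0 0 -1 0; 0 0 0 1]
T3·…·T1 = [16/17 30/17 0 0; -15/17 8/17 0 0; 0 0 -1 0; 0 0 0 1]
T4·…·T1 = [16/17 30/17 0 0; -12/17 32/85 -3/5 0; 9/17 -24/85 -4/5 0; 0 0 0 1]

T = [16/17 30/17 0 0; -12/17 32/85 -3/5 0; 9/17 -24/85 -4/5 0; 0 0 0 1]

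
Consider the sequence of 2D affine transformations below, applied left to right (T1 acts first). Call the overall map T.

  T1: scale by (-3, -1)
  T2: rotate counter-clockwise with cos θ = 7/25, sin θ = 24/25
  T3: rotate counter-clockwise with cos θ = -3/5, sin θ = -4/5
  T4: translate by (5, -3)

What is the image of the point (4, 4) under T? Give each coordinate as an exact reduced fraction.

T1 scale by (-3, -1): (4, 4) → (-12, -4)
T2 rotate counter-clockwise with cos θ = 7/25, sin θ = 24/25: (-12, -4) → (12/25, -316/25)
T3 rotate counter-clockwise with cos θ = -3/5, sin θ = -4/5: (12/25, -316/25) → (-52/5, 36/5)
T4 translate by (5, -3): (-52/5, 36/5) → (-27/5, 21/5)

T(p) = (-27/5, 21/5)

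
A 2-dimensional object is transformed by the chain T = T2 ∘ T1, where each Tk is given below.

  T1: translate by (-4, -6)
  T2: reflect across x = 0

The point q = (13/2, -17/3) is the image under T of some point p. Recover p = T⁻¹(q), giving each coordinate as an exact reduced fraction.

T1 = [1 0 -4; 0 1 -6; 0 0 1]
T2·T1 = [-1 0 4; 0 1 -6; 0 0 1]
det M = -1; M⁻¹ = [-1 0 4; 0 1 6; 0 0 1]
M⁻¹ · (13/2, -17/3)ᵀ = (-5/2, 1/3)ᵀ

p = (-5/2, 1/3)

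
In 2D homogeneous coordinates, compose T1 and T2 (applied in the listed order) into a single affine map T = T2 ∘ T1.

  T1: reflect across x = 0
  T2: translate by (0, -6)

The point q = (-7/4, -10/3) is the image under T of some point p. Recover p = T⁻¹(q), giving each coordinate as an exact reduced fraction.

p = (7/4, 8/3)

T1 = [-1 0 0; 0 1 0; 0 0 1]
T2·T1 = [-1 0 0; 0 1 -6; 0 0 1]
det M = -1; M⁻¹ = [-1 0 0; 0 1 6; 0 0 1]
M⁻¹ · (-7/4, -10/3)ᵀ = (7/4, 8/3)ᵀ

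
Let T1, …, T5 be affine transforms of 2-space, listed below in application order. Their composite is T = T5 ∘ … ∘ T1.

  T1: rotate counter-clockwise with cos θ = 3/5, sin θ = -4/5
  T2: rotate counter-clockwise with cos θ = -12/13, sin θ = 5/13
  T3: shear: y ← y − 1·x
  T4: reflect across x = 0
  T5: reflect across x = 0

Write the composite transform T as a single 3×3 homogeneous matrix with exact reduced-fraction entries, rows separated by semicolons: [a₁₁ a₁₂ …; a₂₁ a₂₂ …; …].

T1 = [3/5 4/5 0; -4/5 3/5 0; 0 0 1]
T2·T1 = [-16/65 -63/65 0; 63/65 -16/65 0; 0 0 1]
T3·…·T1 = [-16/65 -63/65 0; 79/65 47/65 0; 0 0 1]
T4·…·T1 = [16/65 63/65 0; 79/65 47/65 0; 0 0 1]
T5·…·T1 = [-16/65 -63/65 0; 79/65 47/65 0; 0 0 1]

T = [-16/65 -63/65 0; 79/65 47/65 0; 0 0 1]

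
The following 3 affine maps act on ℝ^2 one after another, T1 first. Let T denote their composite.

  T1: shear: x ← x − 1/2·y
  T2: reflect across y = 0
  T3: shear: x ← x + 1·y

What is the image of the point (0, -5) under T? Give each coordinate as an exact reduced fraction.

T(p) = (15/2, 5)

T1 shear: x ← x − 1/2·y: (0, -5) → (5/2, -5)
T2 reflect across y = 0: (5/2, -5) → (5/2, 5)
T3 shear: x ← x + 1·y: (5/2, 5) → (15/2, 5)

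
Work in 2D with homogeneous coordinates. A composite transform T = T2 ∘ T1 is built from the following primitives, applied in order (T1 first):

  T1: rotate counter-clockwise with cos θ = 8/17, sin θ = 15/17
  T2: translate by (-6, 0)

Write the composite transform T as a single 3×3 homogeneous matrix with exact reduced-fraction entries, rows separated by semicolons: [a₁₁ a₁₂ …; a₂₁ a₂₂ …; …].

T1 = [8/17 -15/17 0; 15/17 8/17 0; 0 0 1]
T2·T1 = [8/17 -15/17 -6; 15/17 8/17 0; 0 0 1]

T = [8/17 -15/17 -6; 15/17 8/17 0; 0 0 1]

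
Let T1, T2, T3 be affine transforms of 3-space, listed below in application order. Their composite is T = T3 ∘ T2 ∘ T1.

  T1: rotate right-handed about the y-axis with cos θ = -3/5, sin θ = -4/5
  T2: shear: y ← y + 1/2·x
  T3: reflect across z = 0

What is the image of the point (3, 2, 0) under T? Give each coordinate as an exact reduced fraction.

T1 rotate right-handed about the y-axis with cos θ = -3/5, sin θ = -4/5: (3, 2, 0) → (-9/5, 2, 12/5)
T2 shear: y ← y + 1/2·x: (-9/5, 2, 12/5) → (-9/5, 11/10, 12/5)
T3 reflect across z = 0: (-9/5, 11/10, 12/5) → (-9/5, 11/10, -12/5)

T(p) = (-9/5, 11/10, -12/5)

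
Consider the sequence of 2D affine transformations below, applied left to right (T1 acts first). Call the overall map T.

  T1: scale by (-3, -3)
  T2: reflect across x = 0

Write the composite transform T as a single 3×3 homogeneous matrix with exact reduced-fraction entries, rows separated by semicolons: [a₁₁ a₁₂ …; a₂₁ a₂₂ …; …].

T1 = [-3 0 0; 0 -3 0; 0 0 1]
T2·T1 = [3 0 0; 0 -3 0; 0 0 1]

T = [3 0 0; 0 -3 0; 0 0 1]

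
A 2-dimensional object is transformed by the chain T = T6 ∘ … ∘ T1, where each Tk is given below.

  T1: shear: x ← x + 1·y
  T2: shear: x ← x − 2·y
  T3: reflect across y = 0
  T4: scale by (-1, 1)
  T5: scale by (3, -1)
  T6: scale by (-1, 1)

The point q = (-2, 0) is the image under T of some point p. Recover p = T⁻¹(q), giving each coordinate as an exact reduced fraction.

T1 = [1 1 0; 0 1 0; 0 0 1]
T2·T1 = [1 -1 0; 0 1 0; 0 0 1]
T3·…·T1 = [1 -1 0; 0 -1 0; 0 0 1]
T4·…·T1 = [-1 1 0; 0 -1 0; 0 0 1]
T5·…·T1 = [-3 3 0; 0 1 0; 0 0 1]
T6·…·T1 = [3 -3 0; 0 1 0; 0 0 1]
det M = 3; M⁻¹ = [1/3 1 0; 0 1 0; 0 0 1]
M⁻¹ · (-2, 0)ᵀ = (-2/3, 0)ᵀ

p = (-2/3, 0)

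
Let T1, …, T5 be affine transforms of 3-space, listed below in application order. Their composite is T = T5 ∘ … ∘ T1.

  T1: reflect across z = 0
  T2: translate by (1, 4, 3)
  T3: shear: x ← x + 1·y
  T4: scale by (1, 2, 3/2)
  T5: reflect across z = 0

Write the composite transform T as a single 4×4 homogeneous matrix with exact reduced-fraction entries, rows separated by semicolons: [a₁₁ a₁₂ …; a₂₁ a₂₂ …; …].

T1 = [1 0 0 0; 0 1 0 0; 0 0 -1 0; 0 0 0 1]
T2·T1 = [1 0 0 1; 0 1 0 4; 0 0 -1 3; 0 0 0 1]
T3·…·T1 = [1 1 0 5; 0 1 0 4; 0 0 -1 3; 0 0 0 1]
T4·…·T1 = [1 1 0 5; 0 2 0 8; 0 0 -3/2 9/2; 0 0 0 1]
T5·…·T1 = [1 1 0 5; 0 2 0 8; 0 0 3/2 -9/2; 0 0 0 1]

T = [1 1 0 5; 0 2 0 8; 0 0 3/2 -9/2; 0 0 0 1]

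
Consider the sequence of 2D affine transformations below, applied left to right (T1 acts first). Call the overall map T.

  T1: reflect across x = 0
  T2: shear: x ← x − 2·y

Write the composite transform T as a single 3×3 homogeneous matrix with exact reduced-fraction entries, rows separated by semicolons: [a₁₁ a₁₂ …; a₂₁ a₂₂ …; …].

T = [-1 -2 0; 0 1 0; 0 0 1]

T1 = [-1 0 0; 0 1 0; 0 0 1]
T2·T1 = [-1 -2 0; 0 1 0; 0 0 1]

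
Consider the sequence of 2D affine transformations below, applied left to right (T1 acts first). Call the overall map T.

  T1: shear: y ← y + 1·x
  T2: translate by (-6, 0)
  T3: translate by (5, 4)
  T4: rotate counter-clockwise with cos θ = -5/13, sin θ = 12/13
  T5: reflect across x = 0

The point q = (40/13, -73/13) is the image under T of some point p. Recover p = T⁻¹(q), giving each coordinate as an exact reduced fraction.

T1 = [1 0 0; 1 1 0; 0 0 1]
T2·T1 = [1 0 -6; 1 1 0; 0 0 1]
T3·…·T1 = [1 0 -1; 1 1 4; 0 0 1]
T4·…·T1 = [-17/13 -12/13 -43/13; 7/13 -5/13 -32/13; 0 0 1]
T5·…·T1 = [17/13 12/13 43/13; 7/13 -5/13 -32/13; 0 0 1]
det M = -1; M⁻¹ = [5/13 12/13 1; 7/13 -17/13 -5; 0 0 1]
M⁻¹ · (40/13, -73/13)ᵀ = (-3, 4)ᵀ

p = (-3, 4)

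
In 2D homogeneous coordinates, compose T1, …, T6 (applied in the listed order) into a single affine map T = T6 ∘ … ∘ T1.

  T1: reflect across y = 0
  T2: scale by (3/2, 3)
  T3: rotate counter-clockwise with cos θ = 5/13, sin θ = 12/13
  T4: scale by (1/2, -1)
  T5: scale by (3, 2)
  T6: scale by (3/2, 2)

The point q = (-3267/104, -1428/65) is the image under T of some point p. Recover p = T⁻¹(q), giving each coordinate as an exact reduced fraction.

p = (-1/5, -5)

T1 = [1 0 0; 0 -1 0; 0 0 1]
T2·T1 = [3/2 0 0; 0 -3 0; 0 0 1]
T3·…·T1 = [15/26 36/13 0; 18/13 -15/13 0; 0 0 1]
T4·…·T1 = [15/52 18/13 0; -18/13 15/13 0; 0 0 1]
T5·…·T1 = [45/52 54/13 0; -36/13 30/13 0; 0 0 1]
T6·…·T1 = [135/104 81/13 0; -72/13 60/13 0; 0 0 1]
det M = 81/2; M⁻¹ = [40/351 -2/13 0; 16/117 5/156 0; 0 0 1]
M⁻¹ · (-3267/104, -1428/65)ᵀ = (-1/5, -5)ᵀ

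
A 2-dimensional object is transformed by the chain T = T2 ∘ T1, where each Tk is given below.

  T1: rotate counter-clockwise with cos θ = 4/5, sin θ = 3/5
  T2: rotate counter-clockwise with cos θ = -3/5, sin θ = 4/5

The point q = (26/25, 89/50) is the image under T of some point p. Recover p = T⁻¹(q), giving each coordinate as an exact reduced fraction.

T1 = [4/5 -3/5 0; 3/5 4/5 0; 0 0 1]
T2·T1 = [-24/25 -7/25 0; 7/25 -24/25 0; 0 0 1]
det M = 1; M⁻¹ = [-24/25 7/25 0; -7/25 -24/25 0; 0 0 1]
M⁻¹ · (26/25, 89/50)ᵀ = (-1/2, -2)ᵀ

p = (-1/2, -2)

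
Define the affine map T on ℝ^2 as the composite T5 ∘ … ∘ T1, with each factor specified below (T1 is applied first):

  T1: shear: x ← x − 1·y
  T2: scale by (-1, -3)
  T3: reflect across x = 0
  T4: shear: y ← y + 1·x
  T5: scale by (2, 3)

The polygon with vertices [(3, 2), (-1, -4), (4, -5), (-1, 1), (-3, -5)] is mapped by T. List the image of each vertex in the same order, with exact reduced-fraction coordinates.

image vertices: (2, -15), (6, 45), (18, 72), (-4, -15), (4, 51)

T1 shear: x ← x − 1·y: (3, 2) → (1, 2); (-1, -4) → (3, -4); (4, -5) → (9, -5); (-1, 1) → (-2, 1); (-3, -5) → (2, -5)
T2 scale by (-1, -3): (1, 2) → (-1, -6); (3, -4) → (-3, 12); (9, -5) → (-9, 15); (-2, 1) → (2, -3); (2, -5) → (-2, 15)
T3 reflect across x = 0: (-1, -6) → (1, -6); (-3, 12) → (3, 12); (-9, 15) → (9, 15); (2, -3) → (-2, -3); (-2, 15) → (2, 15)
T4 shear: y ← y + 1·x: (1, -6) → (1, -5); (3, 12) → (3, 15); (9, 15) → (9, 24); (-2, -3) → (-2, -5); (2, 15) → (2, 17)
T5 scale by (2, 3): (1, -5) → (2, -15); (3, 15) → (6, 45); (9, 24) → (18, 72); (-2, -5) → (-4, -15); (2, 17) → (4, 51)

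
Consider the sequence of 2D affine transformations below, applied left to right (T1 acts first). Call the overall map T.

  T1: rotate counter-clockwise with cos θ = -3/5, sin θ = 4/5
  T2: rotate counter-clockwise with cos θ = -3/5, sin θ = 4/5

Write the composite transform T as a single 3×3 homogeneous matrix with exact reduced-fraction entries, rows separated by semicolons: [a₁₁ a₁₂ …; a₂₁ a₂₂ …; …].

T = [-7/25 24/25 0; -24/25 -7/25 0; 0 0 1]

T1 = [-3/5 -4/5 0; 4/5 -3/5 0; 0 0 1]
T2·T1 = [-7/25 24/25 0; -24/25 -7/25 0; 0 0 1]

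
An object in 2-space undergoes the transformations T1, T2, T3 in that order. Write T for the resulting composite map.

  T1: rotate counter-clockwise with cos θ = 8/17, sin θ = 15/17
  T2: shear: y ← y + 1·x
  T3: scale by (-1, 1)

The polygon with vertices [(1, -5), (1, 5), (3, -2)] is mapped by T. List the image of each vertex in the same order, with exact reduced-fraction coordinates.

image vertices: (-83/17, 58/17), (67/17, -12/17), (-54/17, 83/17)

T1 rotate counter-clockwise with cos θ = 8/17, sin θ = 15/17: (1, -5) → (83/17, -25/17); (1, 5) → (-67/17, 55/17); (3, -2) → (54/17, 29/17)
T2 shear: y ← y + 1·x: (83/17, -25/17) → (83/17, 58/17); (-67/17, 55/17) → (-67/17, -12/17); (54/17, 29/17) → (54/17, 83/17)
T3 scale by (-1, 1): (83/17, 58/17) → (-83/17, 58/17); (-67/17, -12/17) → (67/17, -12/17); (54/17, 83/17) → (-54/17, 83/17)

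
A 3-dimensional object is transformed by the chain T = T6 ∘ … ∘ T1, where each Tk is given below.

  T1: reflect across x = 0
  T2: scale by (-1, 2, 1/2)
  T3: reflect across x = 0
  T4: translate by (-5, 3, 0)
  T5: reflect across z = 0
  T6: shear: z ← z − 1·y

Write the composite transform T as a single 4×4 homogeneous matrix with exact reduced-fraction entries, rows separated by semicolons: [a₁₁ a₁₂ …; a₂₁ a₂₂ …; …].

T = [-1 0 0 -5; 0 2 0 3; 0 -2 -1/2 -3; 0 0 0 1]

T1 = [-1 0 0 0; 0 1 0 0; 0 0 1 0; 0 0 0 1]
T2·T1 = [1 0 0 0; 0 2 0 0; 0 0 1/2 0; 0 0 0 1]
T3·…·T1 = [-1 0 0 0; 0 2 0 0; 0 0 1/2 0; 0 0 0 1]
T4·…·T1 = [-1 0 0 -5; 0 2 0 3; 0 0 1/2 0; 0 0 0 1]
T5·…·T1 = [-1 0 0 -5; 0 2 0 3; 0 0 -1/2 0; 0 0 0 1]
T6·…·T1 = [-1 0 0 -5; 0 2 0 3; 0 -2 -1/2 -3; 0 0 0 1]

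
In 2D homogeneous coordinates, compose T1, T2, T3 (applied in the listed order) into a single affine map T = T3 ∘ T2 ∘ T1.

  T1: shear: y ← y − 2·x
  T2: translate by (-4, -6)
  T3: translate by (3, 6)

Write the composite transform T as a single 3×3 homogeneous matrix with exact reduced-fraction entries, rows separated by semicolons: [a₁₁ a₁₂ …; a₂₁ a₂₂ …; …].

T1 = [1 0 0; -2 1 0; 0 0 1]
T2·T1 = [1 0 -4; -2 1 -6; 0 0 1]
T3·…·T1 = [1 0 -1; -2 1 0; 0 0 1]

T = [1 0 -1; -2 1 0; 0 0 1]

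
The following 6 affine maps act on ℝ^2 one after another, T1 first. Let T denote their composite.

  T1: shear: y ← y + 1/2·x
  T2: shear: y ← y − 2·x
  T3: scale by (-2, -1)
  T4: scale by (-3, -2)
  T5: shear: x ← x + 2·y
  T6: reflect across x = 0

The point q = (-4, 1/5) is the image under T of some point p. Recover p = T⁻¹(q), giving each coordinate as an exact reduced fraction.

T1 = [1 0 0; 1/2 1 0; 0 0 1]
T2·T1 = [1 0 0; -3/2 1 0; 0 0 1]
T3·…·T1 = [-2 0 0; 3/2 -1 0; 0 0 1]
T4·…·T1 = [6 0 0; -3 2 0; 0 0 1]
T5·…·T1 = [0 4 0; -3 2 0; 0 0 1]
T6·…·T1 = [0 -4 0; -3 2 0; 0 0 1]
det M = -12; M⁻¹ = [-1/6 -1/3 0; -1/4 0 0; 0 0 1]
M⁻¹ · (-4, 1/5)ᵀ = (3/5, 1)ᵀ

p = (3/5, 1)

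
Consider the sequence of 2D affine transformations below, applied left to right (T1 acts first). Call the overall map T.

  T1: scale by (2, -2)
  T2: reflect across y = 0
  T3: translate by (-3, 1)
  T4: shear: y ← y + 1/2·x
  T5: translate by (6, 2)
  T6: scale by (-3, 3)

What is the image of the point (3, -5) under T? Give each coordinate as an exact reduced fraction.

T(p) = (-27, -33/2)

T1 scale by (2, -2): (3, -5) → (6, 10)
T2 reflect across y = 0: (6, 10) → (6, -10)
T3 translate by (-3, 1): (6, -10) → (3, -9)
T4 shear: y ← y + 1/2·x: (3, -9) → (3, -15/2)
T5 translate by (6, 2): (3, -15/2) → (9, -11/2)
T6 scale by (-3, 3): (9, -11/2) → (-27, -33/2)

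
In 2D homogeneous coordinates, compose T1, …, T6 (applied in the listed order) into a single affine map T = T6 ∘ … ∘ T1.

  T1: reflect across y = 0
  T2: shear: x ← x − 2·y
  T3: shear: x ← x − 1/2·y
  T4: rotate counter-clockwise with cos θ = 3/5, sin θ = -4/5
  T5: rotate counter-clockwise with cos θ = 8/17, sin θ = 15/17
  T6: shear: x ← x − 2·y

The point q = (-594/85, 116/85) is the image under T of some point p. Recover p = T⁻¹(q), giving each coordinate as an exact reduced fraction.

T1 = [1 0 0; 0 -1 0; 0 0 1]
T2·T1 = [1 2 0; 0 -1 0; 0 0 1]
T3·…·T1 = [1 5/2 0; 0 -1 0; 0 0 1]
T4·…·T1 = [3/5 7/10 0; -4/5 -13/5 0; 0 0 1]
T5·…·T1 = [84/85 223/85 0; 13/85 -103/170 0; 0 0 1]
T6·…·T1 = [58/85 326/85 0; 13/85 -103/170 0; 0 0 1]
det M = -1; M⁻¹ = [103/170 326/85 0; 13/85 -58/85 0; 0 0 1]
M⁻¹ · (-594/85, 116/85)ᵀ = (1, -2)ᵀ

p = (1, -2)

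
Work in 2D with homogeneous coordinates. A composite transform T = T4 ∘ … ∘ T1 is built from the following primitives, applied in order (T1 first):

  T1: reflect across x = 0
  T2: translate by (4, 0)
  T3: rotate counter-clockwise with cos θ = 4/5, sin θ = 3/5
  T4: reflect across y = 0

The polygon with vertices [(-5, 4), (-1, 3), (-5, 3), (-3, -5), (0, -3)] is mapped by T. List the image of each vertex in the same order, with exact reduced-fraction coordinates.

T1 reflect across x = 0: (-5, 4) → (5, 4); (-1, 3) → (1, 3); (-5, 3) → (5, 3); (-3, -5) → (3, -5); (0, -3) → (0, -3)
T2 translate by (4, 0): (5, 4) → (9, 4); (1, 3) → (5, 3); (5, 3) → (9, 3); (3, -5) → (7, -5); (0, -3) → (4, -3)
T3 rotate counter-clockwise with cos θ = 4/5, sin θ = 3/5: (9, 4) → (24/5, 43/5); (5, 3) → (11/5, 27/5); (9, 3) → (27/5, 39/5); (7, -5) → (43/5, 1/5); (4, -3) → (5, 0)
T4 reflect across y = 0: (24/5, 43/5) → (24/5, -43/5); (11/5, 27/5) → (11/5, -27/5); (27/5, 39/5) → (27/5, -39/5); (43/5, 1/5) → (43/5, -1/5); (5, 0) → (5, 0)

image vertices: (24/5, -43/5), (11/5, -27/5), (27/5, -39/5), (43/5, -1/5), (5, 0)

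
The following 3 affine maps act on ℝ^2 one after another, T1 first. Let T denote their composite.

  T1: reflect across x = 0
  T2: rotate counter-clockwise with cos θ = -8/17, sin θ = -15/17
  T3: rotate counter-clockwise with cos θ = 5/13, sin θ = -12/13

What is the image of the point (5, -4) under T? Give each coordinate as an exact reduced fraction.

T(p) = (1184/221, 775/221)

T1 reflect across x = 0: (5, -4) → (-5, -4)
T2 rotate counter-clockwise with cos θ = -8/17, sin θ = -15/17: (-5, -4) → (-20/17, 107/17)
T3 rotate counter-clockwise with cos θ = 5/13, sin θ = -12/13: (-20/17, 107/17) → (1184/221, 775/221)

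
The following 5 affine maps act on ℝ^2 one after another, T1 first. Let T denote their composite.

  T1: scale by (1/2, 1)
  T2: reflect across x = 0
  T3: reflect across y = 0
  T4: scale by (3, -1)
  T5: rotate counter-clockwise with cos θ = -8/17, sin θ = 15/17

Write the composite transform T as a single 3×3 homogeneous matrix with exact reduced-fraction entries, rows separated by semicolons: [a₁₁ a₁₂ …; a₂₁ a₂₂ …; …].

T = [12/17 -15/17 0; -45/34 -8/17 0; 0 0 1]

T1 = [1/2 0 0; 0 1 0; 0 0 1]
T2·T1 = [-1/2 0 0; 0 1 0; 0 0 1]
T3·…·T1 = [-1/2 0 0; 0 -1 0; 0 0 1]
T4·…·T1 = [-3/2 0 0; 0 1 0; 0 0 1]
T5·…·T1 = [12/17 -15/17 0; -45/34 -8/17 0; 0 0 1]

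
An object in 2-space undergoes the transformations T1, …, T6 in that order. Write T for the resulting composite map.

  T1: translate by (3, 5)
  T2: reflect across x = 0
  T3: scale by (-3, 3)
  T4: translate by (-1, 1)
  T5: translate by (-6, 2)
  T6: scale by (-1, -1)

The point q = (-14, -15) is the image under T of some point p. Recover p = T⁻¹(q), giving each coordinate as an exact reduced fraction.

p = (4, -1)

T1 = [1 0 3; 0 1 5; 0 0 1]
T2·T1 = [-1 0 -3; 0 1 5; 0 0 1]
T3·…·T1 = [3 0 9; 0 3 15; 0 0 1]
T4·…·T1 = [3 0 8; 0 3 16; 0 0 1]
T5·…·T1 = [3 0 2; 0 3 18; 0 0 1]
T6·…·T1 = [-3 0 -2; 0 -3 -18; 0 0 1]
det M = 9; M⁻¹ = [-1/3 0 -2/3; 0 -1/3 -6; 0 0 1]
M⁻¹ · (-14, -15)ᵀ = (4, -1)ᵀ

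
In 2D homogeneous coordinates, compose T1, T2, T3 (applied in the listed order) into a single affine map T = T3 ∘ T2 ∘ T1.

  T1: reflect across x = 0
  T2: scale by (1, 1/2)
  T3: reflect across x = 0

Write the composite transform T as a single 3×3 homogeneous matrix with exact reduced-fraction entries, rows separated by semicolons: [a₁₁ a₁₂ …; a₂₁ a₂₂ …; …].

T = [1 0 0; 0 1/2 0; 0 0 1]

T1 = [-1 0 0; 0 1 0; 0 0 1]
T2·T1 = [-1 0 0; 0 1/2 0; 0 0 1]
T3·…·T1 = [1 0 0; 0 1/2 0; 0 0 1]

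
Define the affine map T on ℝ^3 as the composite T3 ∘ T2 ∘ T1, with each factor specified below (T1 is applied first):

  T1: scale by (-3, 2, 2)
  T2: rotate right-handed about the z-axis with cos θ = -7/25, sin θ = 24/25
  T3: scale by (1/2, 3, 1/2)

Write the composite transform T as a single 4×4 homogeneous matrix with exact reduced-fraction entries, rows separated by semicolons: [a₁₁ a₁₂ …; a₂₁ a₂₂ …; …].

T1 = [-3 0 0 0; 0 2 0 0; 0 0 2 0; 0 0 0 1]
T2·T1 = [21/25 -48/25 0 0; -72/25 -14/25 0 0; 0 0 2 0; 0 0 0 1]
T3·…·T1 = [21/50 -24/25 0 0; -216/25 -42/25 0 0; 0 0 1 0; 0 0 0 1]

T = [21/50 -24/25 0 0; -216/25 -42/25 0 0; 0 0 1 0; 0 0 0 1]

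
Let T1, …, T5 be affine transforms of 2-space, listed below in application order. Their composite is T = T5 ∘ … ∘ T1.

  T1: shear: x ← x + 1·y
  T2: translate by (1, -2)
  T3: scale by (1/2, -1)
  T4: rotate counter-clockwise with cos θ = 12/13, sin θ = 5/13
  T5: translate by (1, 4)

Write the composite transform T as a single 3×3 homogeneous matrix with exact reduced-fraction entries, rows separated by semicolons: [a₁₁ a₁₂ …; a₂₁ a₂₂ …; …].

T = [6/13 11/13 9/13; 5/26 -19/26 157/26; 0 0 1]

T1 = [1 1 0; 0 1 0; 0 0 1]
T2·T1 = [1 1 1; 0 1 -2; 0 0 1]
T3·…·T1 = [1/2 1/2 1/2; 0 -1 2; 0 0 1]
T4·…·T1 = [6/13 11/13 -4/13; 5/26 -19/26 53/26; 0 0 1]
T5·…·T1 = [6/13 11/13 9/13; 5/26 -19/26 157/26; 0 0 1]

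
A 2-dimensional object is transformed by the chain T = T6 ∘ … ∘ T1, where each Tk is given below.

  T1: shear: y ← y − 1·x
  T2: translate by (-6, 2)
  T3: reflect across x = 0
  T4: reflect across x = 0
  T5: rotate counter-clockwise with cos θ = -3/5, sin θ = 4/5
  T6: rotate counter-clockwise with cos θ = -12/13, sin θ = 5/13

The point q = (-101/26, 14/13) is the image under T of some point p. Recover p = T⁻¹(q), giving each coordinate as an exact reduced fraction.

p = (4, -3/2)

T1 = [1 0 0; -1 1 0; 0 0 1]
T2·T1 = [1 0 -6; -1 1 2; 0 0 1]
T3·…·T1 = [-1 0 6; -1 1 2; 0 0 1]
T4·…·T1 = [1 0 -6; -1 1 2; 0 0 1]
T5·…·T1 = [1/5 -4/5 2; 7/5 -3/5 -6; 0 0 1]
T6·…·T1 = [-47/65 63/65 6/13; -79/65 16/65 82/13; 0 0 1]
det M = 1; M⁻¹ = [16/65 -63/65 6; 79/65 -47/65 4; 0 0 1]
M⁻¹ · (-101/26, 14/13)ᵀ = (4, -3/2)ᵀ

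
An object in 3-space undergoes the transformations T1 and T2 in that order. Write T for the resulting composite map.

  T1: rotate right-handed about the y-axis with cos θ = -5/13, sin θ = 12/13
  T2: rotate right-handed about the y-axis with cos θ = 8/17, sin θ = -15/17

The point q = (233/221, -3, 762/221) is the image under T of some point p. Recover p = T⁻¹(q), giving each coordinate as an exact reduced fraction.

p = (-2, -3, 3)

T1 = [-5/13 0 12/13 0; 0 1 0 0; -12/13 0 -5/13 0; 0 0 0 1]
T2·T1 = [140/221 0 171/221 0; 0 1 0 0; -171/221 0 140/221 0; 0 0 0 1]
det M = 1; M⁻¹ = [140/221 0 -171/221 0; 0 1 0 0; 171/221 0 140/221 0; 0 0 0 1]
M⁻¹ · (233/221, -3, 762/221)ᵀ = (-2, -3, 3)ᵀ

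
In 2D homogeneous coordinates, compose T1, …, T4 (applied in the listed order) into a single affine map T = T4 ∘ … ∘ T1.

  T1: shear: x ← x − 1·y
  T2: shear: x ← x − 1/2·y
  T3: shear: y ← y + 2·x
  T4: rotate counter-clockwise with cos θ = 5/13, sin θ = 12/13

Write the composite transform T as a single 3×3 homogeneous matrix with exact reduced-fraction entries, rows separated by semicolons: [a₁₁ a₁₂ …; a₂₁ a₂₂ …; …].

T1 = [1 -1 0; 0 1 0; 0 0 1]
T2·T1 = [1 -3/2 0; 0 1 0; 0 0 1]
T3·…·T1 = [1 -3/2 0; 2 -2 0; 0 0 1]
T4·…·T1 = [-19/13 33/26 0; 22/13 -28/13 0; 0 0 1]

T = [-19/13 33/26 0; 22/13 -28/13 0; 0 0 1]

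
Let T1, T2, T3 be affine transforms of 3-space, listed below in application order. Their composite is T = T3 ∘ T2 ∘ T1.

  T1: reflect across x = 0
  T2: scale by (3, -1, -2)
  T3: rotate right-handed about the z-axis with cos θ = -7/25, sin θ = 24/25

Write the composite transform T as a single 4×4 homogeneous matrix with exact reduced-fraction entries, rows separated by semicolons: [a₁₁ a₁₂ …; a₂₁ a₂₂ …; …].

T1 = [-1 0 0 0; 0 1 0 0; 0 0 1 0; 0 0 0 1]
T2·T1 = [-3 0 0 0; 0 -1 0 0; 0 0 -2 0; 0 0 0 1]
T3·…·T1 = [21/25 24/25 0 0; -72/25 7/25 0 0; 0 0 -2 0; 0 0 0 1]

T = [21/25 24/25 0 0; -72/25 7/25 0 0; 0 0 -2 0; 0 0 0 1]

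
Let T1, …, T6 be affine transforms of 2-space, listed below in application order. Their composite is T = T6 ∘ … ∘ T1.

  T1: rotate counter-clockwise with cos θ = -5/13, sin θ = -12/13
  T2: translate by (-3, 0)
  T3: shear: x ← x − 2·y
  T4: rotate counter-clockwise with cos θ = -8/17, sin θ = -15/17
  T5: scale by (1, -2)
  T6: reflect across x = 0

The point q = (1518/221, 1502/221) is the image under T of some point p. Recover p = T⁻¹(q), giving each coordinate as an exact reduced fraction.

p = (4, 2)

T1 = [-5/13 12/13 0; -12/13 -5/13 0; 0 0 1]
T2·T1 = [-5/13 12/13 -3; -12/13 -5/13 0; 0 0 1]
T3·…·T1 = [19/13 22/13 -3; -12/13 -5/13 0; 0 0 1]
T4·…·T1 = [-332/221 -251/221 24/17; -189/221 -290/221 45/17; 0 0 1]
T5·…·T1 = [-332/221 -251/221 24/17; 378/221 580/221 -90/17; 0 0 1]
T6·…·T1 = [332/221 251/221 -24/17; 378/221 580/221 -90/17; 0 0 1]
det M = 2; M⁻¹ = [290/221 -251/442 -15/13; -189/221 166/221 36/13; 0 0 1]
M⁻¹ · (1518/221, 1502/221)ᵀ = (4, 2)ᵀ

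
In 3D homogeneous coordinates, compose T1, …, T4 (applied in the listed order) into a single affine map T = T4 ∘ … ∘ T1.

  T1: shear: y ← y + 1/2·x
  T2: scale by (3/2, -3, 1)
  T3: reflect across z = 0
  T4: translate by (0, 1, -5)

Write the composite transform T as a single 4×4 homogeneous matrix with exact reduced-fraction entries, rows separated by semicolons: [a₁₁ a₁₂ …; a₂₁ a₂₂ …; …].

T1 = [1 0 0 0; 1/2 1 0 0; 0 0 1 0; 0 0 0 1]
T2·T1 = [3/2 0 0 0; -3/2 -3 0 0; 0 0 1 0; 0 0 0 1]
T3·…·T1 = [3/2 0 0 0; -3/2 -3 0 0; 0 0 -1 0; 0 0 0 1]
T4·…·T1 = [3/2 0 0 0; -3/2 -3 0 1; 0 0 -1 -5; 0 0 0 1]

T = [3/2 0 0 0; -3/2 -3 0 1; 0 0 -1 -5; 0 0 0 1]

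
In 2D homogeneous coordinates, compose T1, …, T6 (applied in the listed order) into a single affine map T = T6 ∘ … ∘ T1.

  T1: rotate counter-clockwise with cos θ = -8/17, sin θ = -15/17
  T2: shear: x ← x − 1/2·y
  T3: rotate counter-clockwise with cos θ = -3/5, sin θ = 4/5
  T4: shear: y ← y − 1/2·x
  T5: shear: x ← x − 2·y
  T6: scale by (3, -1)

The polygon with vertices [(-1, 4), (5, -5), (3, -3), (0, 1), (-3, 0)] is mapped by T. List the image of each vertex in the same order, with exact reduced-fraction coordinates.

image vertices: (-183/5, -103/20), (861/17, 401/68), (2583/85, 1203/340), (-150/17, -45/34), (-333/85, 147/340)

T1 rotate counter-clockwise with cos θ = -8/17, sin θ = -15/17: (-1, 4) → (4, -1); (5, -5) → (-115/17, -35/17); (3, -3) → (-69/17, -21/17); (0, 1) → (15/17, -8/17); (-3, 0) → (24/17, 45/17)
T2 shear: x ← x − 1/2·y: (4, -1) → (9/2, -1); (-115/17, -35/17) → (-195/34, -35/17); (-69/17, -21/17) → (-117/34, -21/17); (15/17, -8/17) → (19/17, -8/17); (24/17, 45/17) → (3/34, 45/17)
T3 rotate counter-clockwise with cos θ = -3/5, sin θ = 4/5: (9/2, -1) → (-19/10, 21/5); (-195/34, -35/17) → (173/34, -57/17); (-117/34, -21/17) → (519/170, -171/85); (19/17, -8/17) → (-5/17, 20/17); (3/34, 45/17) → (-369/170, -129/85)
T4 shear: y ← y − 1/2·x: (-19/10, 21/5) → (-19/10, 103/20); (173/34, -57/17) → (173/34, -401/68); (519/170, -171/85) → (519/170, -1203/340); (-5/17, 20/17) → (-5/17, 45/34); (-369/170, -129/85) → (-369/170, -147/340)
T5 shear: x ← x − 2·y: (-19/10, 103/20) → (-61/5, 103/20); (173/34, -401/68) → (287/17, -401/68); (519/170, -1203/340) → (861/85, -1203/340); (-5/17, 45/34) → (-50/17, 45/34); (-369/170, -147/340) → (-111/85, -147/340)
T6 scale by (3, -1): (-61/5, 103/20) → (-183/5, -103/20); (287/17, -401/68) → (861/17, 401/68); (861/85, -1203/340) → (2583/85, 1203/340); (-50/17, 45/34) → (-150/17, -45/34); (-111/85, -147/340) → (-333/85, 147/340)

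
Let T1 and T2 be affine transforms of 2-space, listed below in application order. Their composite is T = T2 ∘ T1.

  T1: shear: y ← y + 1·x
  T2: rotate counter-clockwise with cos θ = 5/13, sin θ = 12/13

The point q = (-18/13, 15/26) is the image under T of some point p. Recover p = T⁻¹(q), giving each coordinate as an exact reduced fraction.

p = (0, 3/2)

T1 = [1 0 0; 1 1 0; 0 0 1]
T2·T1 = [-7/13 -12/13 0; 17/13 5/13 0; 0 0 1]
det M = 1; M⁻¹ = [5/13 12/13 0; -17/13 -7/13 0; 0 0 1]
M⁻¹ · (-18/13, 15/26)ᵀ = (0, 3/2)ᵀ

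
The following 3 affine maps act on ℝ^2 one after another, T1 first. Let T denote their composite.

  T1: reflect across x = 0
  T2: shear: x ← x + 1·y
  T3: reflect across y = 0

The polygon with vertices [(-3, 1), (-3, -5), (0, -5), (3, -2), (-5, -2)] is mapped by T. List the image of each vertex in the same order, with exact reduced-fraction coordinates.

image vertices: (4, -1), (-2, 5), (-5, 5), (-5, 2), (3, 2)

T1 reflect across x = 0: (-3, 1) → (3, 1); (-3, -5) → (3, -5); (0, -5) → (0, -5); (3, -2) → (-3, -2); (-5, -2) → (5, -2)
T2 shear: x ← x + 1·y: (3, 1) → (4, 1); (3, -5) → (-2, -5); (0, -5) → (-5, -5); (-3, -2) → (-5, -2); (5, -2) → (3, -2)
T3 reflect across y = 0: (4, 1) → (4, -1); (-2, -5) → (-2, 5); (-5, -5) → (-5, 5); (-5, -2) → (-5, 2); (3, -2) → (3, 2)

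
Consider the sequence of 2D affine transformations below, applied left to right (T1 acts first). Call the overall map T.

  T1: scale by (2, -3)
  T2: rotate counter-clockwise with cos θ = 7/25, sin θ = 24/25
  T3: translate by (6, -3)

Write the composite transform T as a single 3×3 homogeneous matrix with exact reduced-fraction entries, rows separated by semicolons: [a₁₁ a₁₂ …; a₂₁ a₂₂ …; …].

T = [14/25 72/25 6; 48/25 -21/25 -3; 0 0 1]

T1 = [2 0 0; 0 -3 0; 0 0 1]
T2·T1 = [14/25 72/25 0; 48/25 -21/25 0; 0 0 1]
T3·…·T1 = [14/25 72/25 6; 48/25 -21/25 -3; 0 0 1]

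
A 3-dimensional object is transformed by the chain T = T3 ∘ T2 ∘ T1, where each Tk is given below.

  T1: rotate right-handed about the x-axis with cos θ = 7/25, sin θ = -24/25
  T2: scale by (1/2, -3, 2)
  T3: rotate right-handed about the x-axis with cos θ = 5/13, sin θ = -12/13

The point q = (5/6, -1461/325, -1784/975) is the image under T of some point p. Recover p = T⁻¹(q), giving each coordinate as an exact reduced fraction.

T1 = [1 0 0 0; 0 7/25 24/25 0; 0 -24/25 7/25 0; 0 0 0 1]
T2·T1 = [1/2 0 0 0; 0 -21/25 -72/25 0; 0 -48/25 14/25 0; 0 0 0 1]
T3·…·T1 = [1/2 0 0 0; 0 -681/325 -192/325 0; 0 12/325 934/325 0; 0 0 0 1]
det M = -3; M⁻¹ = [2 0 0 0; 0 -467/975 -32/325 0; 0 2/325 227/650 0; 0 0 0 1]
M⁻¹ · (5/6, -1461/325, -1784/975)ᵀ = (5/3, 7/3, -2/3)ᵀ

p = (5/3, 7/3, -2/3)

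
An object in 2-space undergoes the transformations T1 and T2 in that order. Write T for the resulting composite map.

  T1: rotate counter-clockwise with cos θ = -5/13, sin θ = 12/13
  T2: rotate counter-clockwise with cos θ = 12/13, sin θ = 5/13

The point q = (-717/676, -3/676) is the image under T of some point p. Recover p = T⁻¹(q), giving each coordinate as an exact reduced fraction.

T1 = [-5/13 -12/13 0; 12/13 -5/13 0; 0 0 1]
T2·T1 = [-120/169 -119/169 0; 119/169 -120/169 0; 0 0 1]
det M = 1; M⁻¹ = [-120/169 119/169 0; -119/169 -120/169 0; 0 0 1]
M⁻¹ · (-717/676, -3/676)ᵀ = (3/4, 3/4)ᵀ

p = (3/4, 3/4)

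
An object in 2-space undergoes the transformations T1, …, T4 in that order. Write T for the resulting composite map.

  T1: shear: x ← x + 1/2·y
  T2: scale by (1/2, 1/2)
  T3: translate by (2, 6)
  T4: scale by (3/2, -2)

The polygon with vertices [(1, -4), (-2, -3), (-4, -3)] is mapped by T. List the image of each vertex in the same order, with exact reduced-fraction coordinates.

T1 shear: x ← x + 1/2·y: (1, -4) → (-1, -4); (-2, -3) → (-7/2, -3); (-4, -3) → (-11/2, -3)
T2 scale by (1/2, 1/2): (-1, -4) → (-1/2, -2); (-7/2, -3) → (-7/4, -3/2); (-11/2, -3) → (-11/4, -3/2)
T3 translate by (2, 6): (-1/2, -2) → (3/2, 4); (-7/4, -3/2) → (1/4, 9/2); (-11/4, -3/2) → (-3/4, 9/2)
T4 scale by (3/2, -2): (3/2, 4) → (9/4, -8); (1/4, 9/2) → (3/8, -9); (-3/4, 9/2) → (-9/8, -9)

image vertices: (9/4, -8), (3/8, -9), (-9/8, -9)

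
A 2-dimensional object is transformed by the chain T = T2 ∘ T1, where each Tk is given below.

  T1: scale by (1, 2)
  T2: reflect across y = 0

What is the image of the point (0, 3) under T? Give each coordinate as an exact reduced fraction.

T1 scale by (1, 2): (0, 3) → (0, 6)
T2 reflect across y = 0: (0, 6) → (0, -6)

T(p) = (0, -6)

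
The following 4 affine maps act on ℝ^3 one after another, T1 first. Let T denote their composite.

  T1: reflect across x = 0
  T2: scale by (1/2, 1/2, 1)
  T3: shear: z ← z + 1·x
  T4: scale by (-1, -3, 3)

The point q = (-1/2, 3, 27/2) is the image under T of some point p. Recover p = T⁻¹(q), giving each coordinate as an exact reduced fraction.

T1 = [-1 0 0 0; 0 1 0 0; 0 0 1 0; 0 0 0 1]
T2·T1 = [-1/2 0 0 0; 0 1/2 0 0; 0 0 1 0; 0 0 0 1]
T3·…·T1 = [-1/2 0 0 0; 0 1/2 0 0; -1/2 0 1 0; 0 0 0 1]
T4·…·T1 = [1/2 0 0 0; 0 -3/2 0 0; -3/2 0 3 0; 0 0 0 1]
det M = -9/4; M⁻¹ = [2 0 0 0; 0 -2/3 0 0; 1 0 1/3 0; 0 0 0 1]
M⁻¹ · (-1/2, 3, 27/2)ᵀ = (-1, -2, 4)ᵀ

p = (-1, -2, 4)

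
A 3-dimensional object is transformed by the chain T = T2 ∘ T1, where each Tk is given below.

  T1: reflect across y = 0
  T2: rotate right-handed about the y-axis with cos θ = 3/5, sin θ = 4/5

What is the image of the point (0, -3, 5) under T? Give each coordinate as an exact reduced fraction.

T(p) = (4, 3, 3)

T1 reflect across y = 0: (0, -3, 5) → (0, 3, 5)
T2 rotate right-handed about the y-axis with cos θ = 3/5, sin θ = 4/5: (0, 3, 5) → (4, 3, 3)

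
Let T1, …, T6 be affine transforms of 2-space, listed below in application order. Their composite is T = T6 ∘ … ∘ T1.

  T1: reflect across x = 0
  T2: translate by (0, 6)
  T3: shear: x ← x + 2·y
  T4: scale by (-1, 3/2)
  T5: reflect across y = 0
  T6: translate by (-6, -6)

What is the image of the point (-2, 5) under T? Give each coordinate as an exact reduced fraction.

T1 reflect across x = 0: (-2, 5) → (2, 5)
T2 translate by (0, 6): (2, 5) → (2, 11)
T3 shear: x ← x + 2·y: (2, 11) → (24, 11)
T4 scale by (-1, 3/2): (24, 11) → (-24, 33/2)
T5 reflect across y = 0: (-24, 33/2) → (-24, -33/2)
T6 translate by (-6, -6): (-24, -33/2) → (-30, -45/2)

T(p) = (-30, -45/2)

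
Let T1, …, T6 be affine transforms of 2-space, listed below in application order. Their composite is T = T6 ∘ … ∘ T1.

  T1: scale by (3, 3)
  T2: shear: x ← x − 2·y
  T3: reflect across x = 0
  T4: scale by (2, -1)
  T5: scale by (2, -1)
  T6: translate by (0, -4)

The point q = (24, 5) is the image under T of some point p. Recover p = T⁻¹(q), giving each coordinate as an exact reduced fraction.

T1 = [3 0 0; 0 3 0; 0 0 1]
T2·T1 = [3 -6 0; 0 3 0; 0 0 1]
T3·…·T1 = [-3 6 0; 0 3 0; 0 0 1]
T4·…·T1 = [-6 12 0; 0 -3 0; 0 0 1]
T5·…·T1 = [-12 24 0; 0 3 0; 0 0 1]
T6·…·T1 = [-12 24 0; 0 3 -4; 0 0 1]
det M = -36; M⁻¹ = [-1/12 2/3 8/3; 0 1/3 4/3; 0 0 1]
M⁻¹ · (24, 5)ᵀ = (4, 3)ᵀ

p = (4, 3)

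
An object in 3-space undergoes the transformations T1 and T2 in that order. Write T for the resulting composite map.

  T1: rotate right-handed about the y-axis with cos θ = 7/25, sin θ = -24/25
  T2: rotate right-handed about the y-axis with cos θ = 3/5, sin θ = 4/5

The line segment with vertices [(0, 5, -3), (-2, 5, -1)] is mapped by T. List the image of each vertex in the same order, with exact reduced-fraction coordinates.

image vertices: (132/125, 5, -351/125), (-38/25, 5, -41/25)

T1 rotate right-handed about the y-axis with cos θ = 7/25, sin θ = -24/25: (0, 5, -3) → (72/25, 5, -21/25); (-2, 5, -1) → (2/5, 5, -11/5)
T2 rotate right-handed about the y-axis with cos θ = 3/5, sin θ = 4/5: (72/25, 5, -21/25) → (132/125, 5, -351/125); (2/5, 5, -11/5) → (-38/25, 5, -41/25)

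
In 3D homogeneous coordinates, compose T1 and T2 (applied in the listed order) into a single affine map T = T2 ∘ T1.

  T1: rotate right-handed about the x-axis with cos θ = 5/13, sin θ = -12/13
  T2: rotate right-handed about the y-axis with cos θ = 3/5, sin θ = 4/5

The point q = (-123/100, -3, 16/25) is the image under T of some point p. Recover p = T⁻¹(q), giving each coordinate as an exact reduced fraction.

T1 = [1 0 0 0; 0 5/13 12/13 0; 0 -12/13 5/13 0; 0 0 0 1]
T2·T1 = [3/5 -48/65 4/13 0; 0 5/13 12/13 0; -4/5 -36/65 3/13 0; 0 0 0 1]
det M = 1; M⁻¹ = [3/5 0 -4/5 0; -48/65 5/13 -36/65 0; 4/13 12/13 3/13 0; 0 0 0 1]
M⁻¹ · (-123/100, -3, 16/25)ᵀ = (-5/4, -3/5, -3)ᵀ

p = (-5/4, -3/5, -3)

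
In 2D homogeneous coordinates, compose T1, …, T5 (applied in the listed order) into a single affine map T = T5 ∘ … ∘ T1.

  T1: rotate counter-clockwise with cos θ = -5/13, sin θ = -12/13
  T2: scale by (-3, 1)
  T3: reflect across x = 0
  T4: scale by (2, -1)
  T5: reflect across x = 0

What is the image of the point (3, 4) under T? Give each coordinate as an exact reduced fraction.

T1 rotate counter-clockwise with cos θ = -5/13, sin θ = -12/13: (3, 4) → (33/13, -56/13)
T2 scale by (-3, 1): (33/13, -56/13) → (-99/13, -56/13)
T3 reflect across x = 0: (-99/13, -56/13) → (99/13, -56/13)
T4 scale by (2, -1): (99/13, -56/13) → (198/13, 56/13)
T5 reflect across x = 0: (198/13, 56/13) → (-198/13, 56/13)

T(p) = (-198/13, 56/13)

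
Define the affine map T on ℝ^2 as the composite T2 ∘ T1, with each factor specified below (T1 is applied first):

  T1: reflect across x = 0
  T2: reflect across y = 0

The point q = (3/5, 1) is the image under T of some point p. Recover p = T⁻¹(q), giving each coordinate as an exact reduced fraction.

T1 = [-1 0 0; 0 1 0; 0 0 1]
T2·T1 = [-1 0 0; 0 -1 0; 0 0 1]
det M = 1; M⁻¹ = [-1 0 0; 0 -1 0; 0 0 1]
M⁻¹ · (3/5, 1)ᵀ = (-3/5, -1)ᵀ

p = (-3/5, -1)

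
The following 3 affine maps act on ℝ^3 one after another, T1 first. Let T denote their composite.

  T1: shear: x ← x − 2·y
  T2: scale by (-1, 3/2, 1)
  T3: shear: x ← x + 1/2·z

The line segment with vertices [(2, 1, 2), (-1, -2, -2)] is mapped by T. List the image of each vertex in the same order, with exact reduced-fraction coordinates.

image vertices: (1, 3/2, 2), (-4, -3, -2)

T1 shear: x ← x − 2·y: (2, 1, 2) → (0, 1, 2); (-1, -2, -2) → (3, -2, -2)
T2 scale by (-1, 3/2, 1): (0, 1, 2) → (0, 3/2, 2); (3, -2, -2) → (-3, -3, -2)
T3 shear: x ← x + 1/2·z: (0, 3/2, 2) → (1, 3/2, 2); (-3, -3, -2) → (-4, -3, -2)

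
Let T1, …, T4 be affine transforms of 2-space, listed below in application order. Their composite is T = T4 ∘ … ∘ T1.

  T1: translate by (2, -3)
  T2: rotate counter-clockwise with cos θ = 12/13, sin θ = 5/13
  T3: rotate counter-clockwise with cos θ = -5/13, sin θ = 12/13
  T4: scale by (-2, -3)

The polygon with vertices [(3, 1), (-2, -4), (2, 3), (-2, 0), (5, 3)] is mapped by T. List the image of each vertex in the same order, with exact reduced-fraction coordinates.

T1 translate by (2, -3): (3, 1) → (5, -2); (-2, -4) → (0, -7); (2, 3) → (4, 0); (-2, 0) → (0, -3); (5, 3) → (7, 0)
T2 rotate counter-clockwise with cos θ = 12/13, sin θ = 5/13: (5, -2) → (70/13, 1/13); (0, -7) → (35/13, -84/13); (4, 0) → (48/13, 20/13); (0, -3) → (15/13, -36/13); (7, 0) → (84/13, 35/13)
T3 rotate counter-clockwise with cos θ = -5/13, sin θ = 12/13: (70/13, 1/13) → (-362/169, 835/169); (35/13, -84/13) → (833/169, 840/169); (48/13, 20/13) → (-480/169, 476/169); (15/13, -36/13) → (357/169, 360/169); (84/13, 35/13) → (-840/169, 833/169)
T4 scale by (-2, -3): (-362/169, 835/169) → (724/169, -2505/169); (833/169, 840/169) → (-1666/169, -2520/169); (-480/169, 476/169) → (960/169, -1428/169); (357/169, 360/169) → (-714/169, -1080/169); (-840/169, 833/169) → (1680/169, -2499/169)

image vertices: (724/169, -2505/169), (-1666/169, -2520/169), (960/169, -1428/169), (-714/169, -1080/169), (1680/169, -2499/169)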